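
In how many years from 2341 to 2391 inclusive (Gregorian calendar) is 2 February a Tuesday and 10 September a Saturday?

2

Check each year's weekday for 2 February and 10 September:
  2341: Sun/Wed  2342: Mon/Thu  2343: Tue/Fri  2344: Wed/Sun  2345: Fri/Mon  2346: Sat/Tue  2347: Sun/Wed  2348: Mon/Fri  2349: Wed/Sat  2350: Thu/Sun  2351: Fri/Mon  2352: Sat/Wed  2353: Mon/Thu  2354: Tue/Fri  …(23 more)…  2378: Thu/Sun  2379: Fri/Mon  2380: Sat/Wed  2381: Mon/Thu  2382: Tue/Fri  2383: Wed/Sat  2384: Thu/Mon  2385: Sat/Tue  2386: Sun/Wed  2387: Mon/Thu  2388: Tue/Sat ✓  2389: Thu/Sun  2390: Fri/Mon  2391: Sat/Tue
Both conditions hold in: 2360, 2388 — 2.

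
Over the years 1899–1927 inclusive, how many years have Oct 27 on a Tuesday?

Track Oct 27's weekday year by year (advancing +1, or +2 across a Feb 29):
  1899: Fri  1900: Sat (+1)  1901: Sun (+1)  1902: Mon (+1)  1903: Tue (+1) ✓
  1904: Thu (+2)  1905: Fri (+1)  1906: Sat (+1)  1907: Sun (+1)  1908: Tue (+2) ✓
  1909: Wed (+1)  1910: Thu (+1)  1911: Fri (+1)  1912: Sun (+2)  1913: Mon (+1)
  1914: Tue (+1) ✓  1915: Wed (+1)  1916: Fri (+2)  1917: Sat (+1)  1918: Sun (+1)
  1919: Mon (+1)  1920: Wed (+2)  1921: Thu (+1)  1922: Fri (+1)  1923: Sat (+1)
  1924: Mon (+2)  1925: Tue (+1) ✓  1926: Wed (+1)  1927: Thu (+1)
Tuesday years: 1903, 1908, 1914, 1925 — 4 in total.

4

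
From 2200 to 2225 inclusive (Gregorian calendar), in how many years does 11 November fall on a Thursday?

4

Track 11 November's weekday year by year (advancing +1, or +2 across a Feb 29):
  2200: Tue  2201: Wed (+1)  2202: Thu (+1) ✓  2203: Fri (+1)  2204: Sun (+2)
  2205: Mon (+1)  2206: Tue (+1)  2207: Wed (+1)  2208: Fri (+2)  2209: Sat (+1)
  2210: Sun (+1)  2211: Mon (+1)  2212: Wed (+2)  2213: Thu (+1) ✓  2214: Fri (+1)
  2215: Sat (+1)  2216: Mon (+2)  2217: Tue (+1)  2218: Wed (+1)  2219: Thu (+1) ✓
  2220: Sat (+2)  2221: Sun (+1)  2222: Mon (+1)  2223: Tue (+1)  2224: Thu (+2) ✓
  2225: Fri (+1)
Thursday years: 2202, 2213, 2219, 2224 — 4 in total.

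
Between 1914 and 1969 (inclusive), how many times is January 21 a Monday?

8

Track January 21's weekday year by year (advancing +1, or +2 across a Feb 29):
  1914: Wed  1915: Thu (+1)  1916: Fri (+1)  1917: Sun (+2)  1918: Mon (+1) ✓
  1919: Tue (+1)  1920: Wed (+1)  1921: Fri (+2)  1922: Sat (+1)  1923: Sun (+1)
  1924: Mon (+1) ✓  1925: Wed (+2)  1926: Thu (+1)  1927: Fri (+1)  … (28 more years) …
  1956: Sat (+1)  1957: Mon (+2) ✓  1958: Tue (+1)  1959: Wed (+1)  1960: Thu (+1)
  1961: Sat (+2)  1962: Sun (+1)  1963: Mon (+1) ✓  1964: Tue (+1)  1965: Thu (+2)
  1966: Fri (+1)  1967: Sat (+1)  1968: Sun (+1)  1969: Tue (+2)
Monday years: 1918, 1924, 1929, 1935, 1946, 1952, 1957, 1963 — 8 in total.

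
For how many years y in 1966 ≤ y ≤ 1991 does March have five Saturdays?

12

March has 31 days; it has five Saturdays when Saturday falls among the first (month-length − 28) days — i.e. when March 1 is one of Saturday/Friday/Thursday.
March 1 by year: 1966:Tue 1967:Wed 1968:Fri✓ 1969:Sat✓ 1970:Sun 1971:Mon 1972:Wed 1973:Thu✓ 1974:Fri✓ 1975:Sat✓ 1976:Mon 1977:Tue 1978:Wed 1979:Thu✓ 1980:Sat✓ 1981:Sun 1982:Mon 1983:Tue 1984:Thu✓ 1985:Fri✓ 1986:Sat✓ 1987:Sun 1988:Tue 1989:Wed 1990:Thu✓ 1991:Fri✓
Years with five Saturdays: 1968, 1969, 1973, 1974, 1975, 1979, 1980, 1984, 1985, 1986, 1990, 1991 → 12.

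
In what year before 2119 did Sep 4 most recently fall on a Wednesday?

From one year to the next, a fixed date's weekday advances by 1, or by 2 when a Feb 29 lies between the two dates.
2119: September 4 is Monday.
2118: Sunday (−1)
2117: Saturday (−1)
2116: Friday (−1)
2115: Wednesday (−2)
Sep 4 falls on a Wednesday in 2115.

2115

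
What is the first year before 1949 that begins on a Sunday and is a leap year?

1928

Jan 1 advances by 2 weekdays after a leap year and by 1 after a common year.
1949: Jan 1 is Saturday.
1948: Thursday (leap)
1947: Wednesday
1946: Tuesday
1945: Monday
1944: Saturday (leap)
1943: Friday
1942: Thursday
1941: Wednesday
1940: Monday (leap)
1939: Sunday
1938: Saturday
1937: Friday
1936: Wednesday (leap)
1935: Tuesday
1934: Monday
1933: Sunday
1932: Friday (leap)
1931: Thursday
1930: Wednesday
1929: Tuesday
1928: Sunday (leap)
1928 begins on a Sunday and is a leap year.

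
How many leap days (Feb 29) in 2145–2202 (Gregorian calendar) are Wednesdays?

2

Leap years in 2145–2202: 13 of them.
Feb 29 weekday advances by 5 (mod 7) from one leap year to the next four years later (or differs when a century non-leap intervenes).
Leap-day weekdays: 2148:Thu 2152:Tue 2156:Sun 2160:Fri 2164:Wed✓ 2168:Mon 2172:Sat 2176:Thu 2180:Tue 2184:Sun 2188:Fri 2192:Wed✓ 2196:Mon
Wednesday: 2164, 2192 → 2.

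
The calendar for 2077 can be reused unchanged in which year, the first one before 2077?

2066

Two years share a calendar iff Jan 1 falls on the same weekday and both are leap or both are common. 2077: Jan 1 is Friday, common year.
2076: Jan 1 Wednesday, leap
2075: Jan 1 Tuesday, common
2074: Jan 1 Monday, common
2073: Jan 1 Sunday, common
2072: Jan 1 Friday, leap
2071: Jan 1 Thursday, common
2070: Jan 1 Wednesday, common
2069: Jan 1 Tuesday, common
2068: Jan 1 Sunday, leap
2067: Jan 1 Saturday, common
2066: Jan 1 Friday, common
2066 matches on both conditions.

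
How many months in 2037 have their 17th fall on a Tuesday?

3

Check the 17th of each month of 2037: Jan 17: Sat, Feb 17: Tue, Mar 17: Tue, Apr 17: Fri, May 17: Sun, Jun 17: Wed, Jul 17: Fri, Aug 17: Mon, Sep 17: Thu, Oct 17: Sat, Nov 17: Tue, Dec 17: Thu.
Tuesday occurs in February, March, November — 3 months.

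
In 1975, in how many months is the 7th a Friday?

Check the 7th of each month of 1975: Jan 7: Tue, Feb 7: Fri, Mar 7: Fri, Apr 7: Mon, May 7: Wed, Jun 7: Sat, Jul 7: Mon, Aug 7: Thu, Sep 7: Sun, Oct 7: Tue, Nov 7: Fri, Dec 7: Sun.
Friday occurs in February, March, November — 3 months.

3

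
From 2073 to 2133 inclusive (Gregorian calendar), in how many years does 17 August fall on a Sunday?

9

Track 17 August's weekday year by year (advancing +1, or +2 across a Feb 29):
  2073: Thu  2074: Fri (+1)  2075: Sat (+1)  2076: Mon (+2)  2077: Tue (+1)
  2078: Wed (+1)  2079: Thu (+1)  2080: Sat (+2)  2081: Sun (+1) ✓  2082: Mon (+1)
  2083: Tue (+1)  2084: Thu (+2)  2085: Fri (+1)  2086: Sat (+1)  … (33 more years) …
  2120: Sat (+2)  2121: Sun (+1) ✓  2122: Mon (+1)  2123: Tue (+1)  2124: Thu (+2)
  2125: Fri (+1)  2126: Sat (+1)  2127: Sun (+1) ✓  2128: Tue (+2)  2129: Wed (+1)
  2130: Thu (+1)  2131: Fri (+1)  2132: Sun (+2) ✓  2133: Mon (+1)
Sunday years: 2081, 2087, 2092, 2098, 2104, 2110, 2121, 2127, 2132 — 9 in total.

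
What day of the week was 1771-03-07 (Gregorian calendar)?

January 1, 1771 is a Tuesday.
March 7 is day 66 of the year, i.e. 65 days after Jan 1.
65 mod 7 = 2, so advance 2 weekdays from Tuesday: Thursday.

Thursday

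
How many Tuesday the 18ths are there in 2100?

1

Check the 18th of each month of 2100: Jan 18: Mon, Feb 18: Thu, Mar 18: Thu, Apr 18: Sun, May 18: Tue, Jun 18: Fri, Jul 18: Sun, Aug 18: Wed, Sep 18: Sat, Oct 18: Mon, Nov 18: Thu, Dec 18: Sat.
Tuesday occurs in May — 1 month.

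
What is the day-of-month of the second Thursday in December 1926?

9

December 1, 1926 is a Wednesday, so the first Thursday is the 2nd.
The second Thursday is 2 + 7 = 9.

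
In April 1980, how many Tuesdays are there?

April 1980 has 30 days and begins on Tuesday.
The first Tuesday is April 1.
Tuesdays fall on 1, 8, 15, 22, 29 — that's 5.

5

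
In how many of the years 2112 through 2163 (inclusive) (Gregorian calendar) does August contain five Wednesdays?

23

August has 31 days; it has five Wednesdays when Wednesday falls among the first (month-length − 28) days — i.e. when August 1 is one of Wednesday/Tuesday/Monday.
August 1 by year: 2112:Mon✓ 2113:Tue✓ 2114:Wed✓ 2115:Thu 2116:Sat 2117:Sun 2118:Mon✓ 2119:Tue✓ 2120:Thu 2121:Fri 2122:Sat 2123:Sun 2124:Tue✓ 2125:Wed✓ 2126:Thu …(22 more)… 2149:Fri 2150:Sat 2151:Sun 2152:Tue✓ 2153:Wed✓ 2154:Thu 2155:Fri 2156:Sun 2157:Mon✓ 2158:Tue✓ 2159:Wed✓ 2160:Fri 2161:Sat 2162:Sun 2163:Mon✓
Years with five Wednesdays: 2112, 2113, 2114, 2118, 2119, 2124, 2125, 2129, 2130, 2131, 2135, 2136, 2140, 2141, 2142, 2146, 2147, 2152, 2153, 2157, 2158, 2159, 2163 → 23.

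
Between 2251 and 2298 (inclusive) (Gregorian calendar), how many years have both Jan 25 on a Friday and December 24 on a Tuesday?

Check each year's weekday for Jan 25 and December 24:
  2251: Sat/Wed  2252: Sun/Fri  2253: Tue/Sat  2254: Wed/Sun  2255: Thu/Mon  2256: Fri/Wed  2257: Sun/Thu  2258: Mon/Fri  2259: Tue/Sat  2260: Wed/Mon  2261: Fri/Tue ✓  2262: Sat/Wed  2263: Sun/Thu  2264: Mon/Sat  …(20 more)…  2285: Sun/Thu  2286: Mon/Fri  2287: Tue/Sat  2288: Wed/Mon  2289: Fri/Tue ✓  2290: Sat/Wed  2291: Sun/Thu  2292: Mon/Sat  2293: Wed/Sun  2294: Thu/Mon  2295: Fri/Tue ✓  2296: Sat/Thu  2297: Mon/Fri  2298: Tue/Sat
Both conditions hold in: 2261, 2267, 2278, 2289, 2295 — 5.

5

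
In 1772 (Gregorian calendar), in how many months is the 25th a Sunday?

Check the 25th of each month of 1772: Jan 25: Sat, Feb 25: Tue, Mar 25: Wed, Apr 25: Sat, May 25: Mon, Jun 25: Thu, Jul 25: Sat, Aug 25: Tue, Sep 25: Fri, Oct 25: Sun, Nov 25: Wed, Dec 25: Fri.
Sunday occurs in October — 1 month.

1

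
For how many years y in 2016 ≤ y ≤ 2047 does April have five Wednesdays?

8

April has 30 days; it has five Wednesdays when Wednesday falls among the first (month-length − 28) days — i.e. when April 1 is one of Wednesday/Tuesday.
April 1 by year: 2016:Fri 2017:Sat 2018:Sun 2019:Mon 2020:Wed✓ 2021:Thu 2022:Fri 2023:Sat 2024:Mon 2025:Tue✓ 2026:Wed✓ 2027:Thu 2028:Sat 2029:Sun 2030:Mon 2031:Tue✓ 2032:Thu 2033:Fri 2034:Sat 2035:Sun 2036:Tue✓ 2037:Wed✓ 2038:Thu 2039:Fri 2040:Sun 2041:Mon 2042:Tue✓ 2043:Wed✓ 2044:Fri 2045:Sat 2046:Sun 2047:Mon
Years with five Wednesdays: 2020, 2025, 2026, 2031, 2036, 2037, 2042, 2043 → 8.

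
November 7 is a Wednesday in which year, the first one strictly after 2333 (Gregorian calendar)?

2334

From one year to the next, a fixed date's weekday advances by 1, or by 2 when a Feb 29 lies between the two dates.
2333: November 7 is Tuesday.
2334: Wednesday (+1)
November 7 falls on a Wednesday in 2334.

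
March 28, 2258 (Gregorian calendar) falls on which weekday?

Sunday

January 1, 2258 is a Friday.
March 28 is day 87 of the year, i.e. 86 days after Jan 1.
86 mod 7 = 2, so advance 2 weekdays from Friday: Sunday.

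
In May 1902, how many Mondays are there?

4

May 1902 has 31 days and begins on Thursday.
The first Monday is May 5.
Mondays fall on 5, 12, 19, 26 — that's 4.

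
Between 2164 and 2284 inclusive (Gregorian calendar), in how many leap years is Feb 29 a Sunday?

Leap years in 2164–2284: 30 of them.
Feb 29 weekday advances by 5 (mod 7) from one leap year to the next four years later (or differs when a century non-leap intervenes).
Leap-day weekdays: 2164:Wed 2168:Mon 2172:Sat 2176:Thu 2180:Tue 2184:Sun✓ 2188:Fri 2192:Wed 2196:Mon 2204:Wed 2208:Mon 2212:Sat 2216:Thu …(4 more)… 2236:Mon 2240:Sat 2244:Thu 2248:Tue 2252:Sun✓ 2256:Fri 2260:Wed 2264:Mon 2268:Sat 2272:Thu 2276:Tue 2280:Sun✓ 2284:Fri
Sunday: 2184, 2224, 2252, 2280 → 4.

4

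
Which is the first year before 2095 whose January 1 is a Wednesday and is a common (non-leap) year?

Jan 1 advances by 2 weekdays after a leap year and by 1 after a common year.
2095: Jan 1 is Saturday.
2094: Friday
2093: Thursday
2092: Tuesday (leap)
2091: Monday
2090: Sunday
2089: Saturday
2088: Thursday (leap)
2087: Wednesday
2087 begins on a Wednesday and is a common year.

2087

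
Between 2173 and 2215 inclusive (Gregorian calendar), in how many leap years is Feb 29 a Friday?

Leap years in 2173–2215: 9 of them.
Feb 29 weekday advances by 5 (mod 7) from one leap year to the next four years later (or differs when a century non-leap intervenes).
Leap-day weekdays: 2176:Thu 2180:Tue 2184:Sun 2188:Fri✓ 2192:Wed 2196:Mon 2204:Wed 2208:Mon 2212:Sat
Friday: 2188 → 1.

1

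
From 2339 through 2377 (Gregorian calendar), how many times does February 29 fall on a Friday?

Leap years in 2339–2377: 10 of them.
Feb 29 weekday advances by 5 (mod 7) from one leap year to the next four years later (or differs when a century non-leap intervenes).
Leap-day weekdays: 2340:Thu 2344:Tue 2348:Sun 2352:Fri✓ 2356:Wed 2360:Mon 2364:Sat 2368:Thu 2372:Tue 2376:Sun
Friday: 2352 → 1.

1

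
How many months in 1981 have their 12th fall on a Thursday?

Check the 12th of each month of 1981: Jan 12: Mon, Feb 12: Thu, Mar 12: Thu, Apr 12: Sun, May 12: Tue, Jun 12: Fri, Jul 12: Sun, Aug 12: Wed, Sep 12: Sat, Oct 12: Mon, Nov 12: Thu, Dec 12: Sat.
Thursday occurs in February, March, November — 3 months.

3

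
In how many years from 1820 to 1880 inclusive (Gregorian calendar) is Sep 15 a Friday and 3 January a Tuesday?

6

Check each year's weekday for Sep 15 and 3 January:
  1820: Fri/Mon  1821: Sat/Wed  1822: Sun/Thu  1823: Mon/Fri  1824: Wed/Sat  1825: Thu/Mon  1826: Fri/Tue ✓  1827: Sat/Wed  1828: Mon/Thu  1829: Tue/Sat  1830: Wed/Sun  1831: Thu/Mon  1832: Sat/Tue  1833: Sun/Thu  …(33 more)…  1867: Sun/Thu  1868: Tue/Fri  1869: Wed/Sun  1870: Thu/Mon  1871: Fri/Tue ✓  1872: Sun/Wed  1873: Mon/Fri  1874: Tue/Sat  1875: Wed/Sun  1876: Fri/Mon  1877: Sat/Wed  1878: Sun/Thu  1879: Mon/Fri  1880: Wed/Sat
Both conditions hold in: 1826, 1837, 1843, 1854, 1865, 1871 — 6.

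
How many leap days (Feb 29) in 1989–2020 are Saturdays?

2

Leap years in 1989–2020: 8 of them.
Feb 29 weekday advances by 5 (mod 7) from one leap year to the next four years later (or differs when a century non-leap intervenes).
Leap-day weekdays: 1992:Sat✓ 1996:Thu 2000:Tue 2004:Sun 2008:Fri 2012:Wed 2016:Mon 2020:Sat✓
Saturday: 1992, 2020 → 2.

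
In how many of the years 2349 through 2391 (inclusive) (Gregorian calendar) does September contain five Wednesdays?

September has 30 days; it has five Wednesdays when Wednesday falls among the first (month-length − 28) days — i.e. when September 1 is one of Wednesday/Tuesday.
September 1 by year: 2349:Thu 2350:Fri 2351:Sat 2352:Mon 2353:Tue✓ 2354:Wed✓ 2355:Thu 2356:Sat 2357:Sun 2358:Mon 2359:Tue✓ 2360:Thu 2361:Fri 2362:Sat 2363:Sun …(13 more)… 2377:Thu 2378:Fri 2379:Sat 2380:Mon 2381:Tue✓ 2382:Wed✓ 2383:Thu 2384:Sat 2385:Sun 2386:Mon 2387:Tue✓ 2388:Thu 2389:Fri 2390:Sat 2391:Sun
Years with five Wednesdays: 2353, 2354, 2359, 2364, 2365, 2370, 2371, 2376, 2381, 2382, 2387 → 11.

11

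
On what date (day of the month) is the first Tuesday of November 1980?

November 1, 1980 is a Saturday, so the first Tuesday is the 4th.
The first Tuesday is 4 + 0 = 4.

4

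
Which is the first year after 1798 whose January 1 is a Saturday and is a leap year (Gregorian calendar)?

Jan 1 advances by 2 weekdays after a leap year and by 1 after a common year.
1798: Jan 1 is Monday.
1799: Tuesday
1800: Wednesday
1801: Thursday
1802: Friday
1803: Saturday
1804: Sunday (leap)
1805: Tuesday
1806: Wednesday
1807: Thursday
1808: Friday (leap)
1809: Sunday
1810: Monday
1811: Tuesday
1812: Wednesday (leap)
1813: Friday
1814: Saturday
1815: Sunday
1816: Monday (leap)
1817: Wednesday
1818: Thursday
1819: Friday
1820: Saturday (leap)
1820 begins on a Saturday and is a leap year.

1820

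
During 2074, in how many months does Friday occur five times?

4

A month of length L has five Fridays iff its first Friday is on day ≤ L−28 (so day 1–3 in a 31-day month, 1–2 in a 30-day month, day 1 in a leap February).
Checking each month of 2074: Jan starts Mon (31d); Feb starts Thu (28d); Mar starts Thu (31d) ✓; Apr starts Sun (30d); May starts Tue (31d); Jun starts Fri (30d) ✓; Jul starts Sun (31d); Aug starts Wed (31d) ✓; Sep starts Sat (30d); Oct starts Mon (31d); Nov starts Thu (30d) ✓; Dec starts Sat (31d).
Five-Friday months: March, June, August, November → 4.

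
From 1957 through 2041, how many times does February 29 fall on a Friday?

3

Leap years in 1957–2041: 21 of them.
Feb 29 weekday advances by 5 (mod 7) from one leap year to the next four years later (or differs when a century non-leap intervenes).
Leap-day weekdays: 1960:Mon 1964:Sat 1968:Thu 1972:Tue 1976:Sun 1980:Fri✓ 1984:Wed 1988:Mon 1992:Sat 1996:Thu 2000:Tue 2004:Sun 2008:Fri✓ 2012:Wed 2016:Mon 2020:Sat 2024:Thu 2028:Tue 2032:Sun 2036:Fri✓ 2040:Wed
Friday: 1980, 2008, 2036 → 3.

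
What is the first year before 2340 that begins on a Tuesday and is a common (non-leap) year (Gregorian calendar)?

2335

Jan 1 advances by 2 weekdays after a leap year and by 1 after a common year.
2340: Jan 1 is Monday (leap).
2339: Sunday
2338: Saturday
2337: Friday
2336: Wednesday (leap)
2335: Tuesday
2335 begins on a Tuesday and is a common year.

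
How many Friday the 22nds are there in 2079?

Check the 22nd of each month of 2079: Jan 22: Sun, Feb 22: Wed, Mar 22: Wed, Apr 22: Sat, May 22: Mon, Jun 22: Thu, Jul 22: Sat, Aug 22: Tue, Sep 22: Fri, Oct 22: Sun, Nov 22: Wed, Dec 22: Fri.
Friday occurs in September, December — 2 months.

2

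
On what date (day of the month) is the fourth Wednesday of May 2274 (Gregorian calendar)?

May 1, 2274 is a Friday, so the first Wednesday is the 6th.
The fourth Wednesday is 6 + 21 = 27.

27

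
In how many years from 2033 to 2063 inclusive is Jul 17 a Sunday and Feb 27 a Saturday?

1

Check each year's weekday for Jul 17 and Feb 27:
  2033: Sun/Sun  2034: Mon/Mon  2035: Tue/Tue  2036: Thu/Wed  2037: Fri/Fri  2038: Sat/Sat  2039: Sun/Sun  2040: Tue/Mon  2041: Wed/Wed  2042: Thu/Thu  2043: Fri/Fri  2044: Sun/Sat ✓  2045: Mon/Mon  2046: Tue/Tue  …(3 more)…  2050: Sun/Sun  2051: Mon/Mon  2052: Wed/Tue  2053: Thu/Thu  2054: Fri/Fri  2055: Sat/Sat  2056: Mon/Sun  2057: Tue/Tue  2058: Wed/Wed  2059: Thu/Thu  2060: Sat/Fri  2061: Sun/Sun  2062: Mon/Mon  2063: Tue/Tue
Both conditions hold in: 2044 — 1.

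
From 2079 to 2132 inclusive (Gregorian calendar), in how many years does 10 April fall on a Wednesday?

7

Track 10 April's weekday year by year (advancing +1, or +2 across a Feb 29):
  2079: Mon  2080: Wed (+2) ✓  2081: Thu (+1)  2082: Fri (+1)  2083: Sat (+1)
  2084: Mon (+2)  2085: Tue (+1)  2086: Wed (+1) ✓  2087: Thu (+1)  2088: Sat (+2)
  2089: Sun (+1)  2090: Mon (+1)  2091: Tue (+1)  2092: Thu (+2)  … (26 more years) …
  2119: Mon (+1)  2120: Wed (+2) ✓  2121: Thu (+1)  2122: Fri (+1)  2123: Sat (+1)
  2124: Mon (+2)  2125: Tue (+1)  2126: Wed (+1) ✓  2127: Thu (+1)  2128: Sat (+2)
  2129: Sun (+1)  2130: Mon (+1)  2131: Tue (+1)  2132: Thu (+2)
Wednesday years: 2080, 2086, 2097, 2109, 2115, 2120, 2126 — 7 in total.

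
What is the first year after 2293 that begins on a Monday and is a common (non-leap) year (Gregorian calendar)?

Jan 1 advances by 2 weekdays after a leap year and by 1 after a common year.
2293: Jan 1 is Sunday.
2294: Monday
2294 begins on a Monday and is a common year.

2294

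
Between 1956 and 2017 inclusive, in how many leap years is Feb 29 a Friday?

2

Leap years in 1956–2017: 16 of them.
Feb 29 weekday advances by 5 (mod 7) from one leap year to the next four years later (or differs when a century non-leap intervenes).
Leap-day weekdays: 1956:Wed 1960:Mon 1964:Sat 1968:Thu 1972:Tue 1976:Sun 1980:Fri✓ 1984:Wed 1988:Mon 1992:Sat 1996:Thu 2000:Tue 2004:Sun 2008:Fri✓ 2012:Wed 2016:Mon
Friday: 1980, 2008 → 2.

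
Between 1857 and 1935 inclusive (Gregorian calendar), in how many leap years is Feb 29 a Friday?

Leap years in 1857–1935: 18 of them.
Feb 29 weekday advances by 5 (mod 7) from one leap year to the next four years later (or differs when a century non-leap intervenes).
Leap-day weekdays: 1860:Wed 1864:Mon 1868:Sat 1872:Thu 1876:Tue 1880:Sun 1884:Fri✓ 1888:Wed 1892:Mon 1896:Sat 1904:Mon 1908:Sat 1912:Thu 1916:Tue 1920:Sun 1924:Fri✓ 1928:Wed 1932:Mon
Friday: 1884, 1924 → 2.

2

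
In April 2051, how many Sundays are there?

April 2051 has 30 days and begins on Saturday.
The first Sunday is April 2.
Sundays fall on 2, 9, 16, 23, 30 — that's 5.

5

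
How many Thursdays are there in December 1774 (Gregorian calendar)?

December 1774 has 31 days and begins on Thursday.
The first Thursday is December 1.
Thursdays fall on 1, 8, 15, 22, 29 — that's 5.

5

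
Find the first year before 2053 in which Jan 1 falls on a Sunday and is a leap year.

2040

Jan 1 advances by 2 weekdays after a leap year and by 1 after a common year.
2053: Jan 1 is Wednesday.
2052: Monday (leap)
2051: Sunday
2050: Saturday
2049: Friday
2048: Wednesday (leap)
2047: Tuesday
2046: Monday
2045: Sunday
2044: Friday (leap)
2043: Thursday
2042: Wednesday
2041: Tuesday
2040: Sunday (leap)
2040 begins on a Sunday and is a leap year.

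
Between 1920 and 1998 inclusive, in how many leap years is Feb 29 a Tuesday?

Leap years in 1920–1998: 20 of them.
Feb 29 weekday advances by 5 (mod 7) from one leap year to the next four years later (or differs when a century non-leap intervenes).
Leap-day weekdays: 1920:Sun 1924:Fri 1928:Wed 1932:Mon 1936:Sat 1940:Thu 1944:Tue✓ 1948:Sun 1952:Fri 1956:Wed 1960:Mon 1964:Sat 1968:Thu 1972:Tue✓ 1976:Sun 1980:Fri 1984:Wed 1988:Mon 1992:Sat 1996:Thu
Tuesday: 1944, 1972 → 2.

2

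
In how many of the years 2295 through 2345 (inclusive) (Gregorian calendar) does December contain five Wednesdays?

December has 31 days; it has five Wednesdays when Wednesday falls among the first (month-length − 28) days — i.e. when December 1 is one of Wednesday/Tuesday/Monday.
December 1 by year: 2295:Sun 2296:Tue✓ 2297:Wed✓ 2298:Thu 2299:Fri 2300:Sat 2301:Sun 2302:Mon✓ 2303:Tue✓ 2304:Thu 2305:Fri 2306:Sat 2307:Sun 2308:Tue✓ 2309:Wed✓ …(21 more)… 2331:Tue✓ 2332:Thu 2333:Fri 2334:Sat 2335:Sun 2336:Tue✓ 2337:Wed✓ 2338:Thu 2339:Fri 2340:Sun 2341:Mon✓ 2342:Tue✓ 2343:Wed✓ 2344:Fri 2345:Sat
Years with five Wednesdays: 2296, 2297, 2302, 2303, 2308, 2309, 2313, 2314, 2315, 2319, 2320, 2324, 2325, 2326, 2330, 2331, 2336, 2337, 2341, 2342, 2343 → 21.

21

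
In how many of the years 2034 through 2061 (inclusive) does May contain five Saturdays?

12

May has 31 days; it has five Saturdays when Saturday falls among the first (month-length − 28) days — i.e. when May 1 is one of Saturday/Friday/Thursday.
May 1 by year: 2034:Mon 2035:Tue 2036:Thu✓ 2037:Fri✓ 2038:Sat✓ 2039:Sun 2040:Tue 2041:Wed 2042:Thu✓ 2043:Fri✓ 2044:Sun 2045:Mon 2046:Tue 2047:Wed 2048:Fri✓ 2049:Sat✓ 2050:Sun 2051:Mon 2052:Wed 2053:Thu✓ 2054:Fri✓ 2055:Sat✓ 2056:Mon 2057:Tue 2058:Wed 2059:Thu✓ 2060:Sat✓ 2061:Sun
Years with five Saturdays: 2036, 2037, 2038, 2042, 2043, 2048, 2049, 2053, 2054, 2055, 2059, 2060 → 12.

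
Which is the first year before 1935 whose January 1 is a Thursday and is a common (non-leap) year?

Jan 1 advances by 2 weekdays after a leap year and by 1 after a common year.
1935: Jan 1 is Tuesday.
1934: Monday
1933: Sunday
1932: Friday (leap)
1931: Thursday
1931 begins on a Thursday and is a common year.

1931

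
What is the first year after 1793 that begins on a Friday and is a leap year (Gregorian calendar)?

Jan 1 advances by 2 weekdays after a leap year and by 1 after a common year.
1793: Jan 1 is Tuesday.
1794: Wednesday
1795: Thursday
1796: Friday (leap)
1796 begins on a Friday and is a leap year.

1796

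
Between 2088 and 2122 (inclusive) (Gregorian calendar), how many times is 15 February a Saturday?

4

Track 15 February's weekday year by year (advancing +1, or +2 across a Feb 29):
  2088: Sun  2089: Tue (+2)  2090: Wed (+1)  2091: Thu (+1)  2092: Fri (+1)
  2093: Sun (+2)  2094: Mon (+1)  2095: Tue (+1)  2096: Wed (+1)  2097: Fri (+2)
  2098: Sat (+1) ✓  2099: Sun (+1)  2100: Mon (+1)  2101: Tue (+1)  … (7 more years) …
  2109: Fri (+2)  2110: Sat (+1) ✓  2111: Sun (+1)  2112: Mon (+1)  2113: Wed (+2)
  2114: Thu (+1)  2115: Fri (+1)  2116: Sat (+1) ✓  2117: Mon (+2)  2118: Tue (+1)
  2119: Wed (+1)  2120: Thu (+1)  2121: Sat (+2) ✓  2122: Sun (+1)
Saturday years: 2098, 2110, 2116, 2121 — 4 in total.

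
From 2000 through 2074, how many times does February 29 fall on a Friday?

3

Leap years in 2000–2074: 19 of them.
Feb 29 weekday advances by 5 (mod 7) from one leap year to the next four years later (or differs when a century non-leap intervenes).
Leap-day weekdays: 2000:Tue 2004:Sun 2008:Fri✓ 2012:Wed 2016:Mon 2020:Sat 2024:Thu 2028:Tue 2032:Sun 2036:Fri✓ 2040:Wed 2044:Mon 2048:Sat 2052:Thu 2056:Tue 2060:Sun 2064:Fri✓ 2068:Wed 2072:Mon
Friday: 2008, 2036, 2064 → 3.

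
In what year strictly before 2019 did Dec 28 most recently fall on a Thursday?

From one year to the next, a fixed date's weekday advances by 1, or by 2 when a Feb 29 lies between the two dates.
2019: December 28 is Saturday.
2018: Friday (−1)
2017: Thursday (−1)
Dec 28 falls on a Thursday in 2017.

2017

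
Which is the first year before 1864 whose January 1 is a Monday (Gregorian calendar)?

1855

Jan 1 advances by 2 weekdays after a leap year and by 1 after a common year.
1864: Jan 1 is Friday (leap).
1863: Thursday
1862: Wednesday
1861: Tuesday
1860: Sunday (leap)
1859: Saturday
1858: Friday
1857: Thursday
1856: Tuesday (leap)
1855: Monday
1855 begins on a Monday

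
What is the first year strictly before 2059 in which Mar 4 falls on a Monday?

2058

From one year to the next, a fixed date's weekday advances by 1, or by 2 when a Feb 29 lies between the two dates.
2059: March 4 is Tuesday.
2058: Monday (−1)
Mar 4 falls on a Monday in 2058.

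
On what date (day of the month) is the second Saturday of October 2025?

11

October 1, 2025 is a Wednesday, so the first Saturday is the 4th.
The second Saturday is 4 + 7 = 11.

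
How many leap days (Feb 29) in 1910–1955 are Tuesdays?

Leap years in 1910–1955: 11 of them.
Feb 29 weekday advances by 5 (mod 7) from one leap year to the next four years later (or differs when a century non-leap intervenes).
Leap-day weekdays: 1912:Thu 1916:Tue✓ 1920:Sun 1924:Fri 1928:Wed 1932:Mon 1936:Sat 1940:Thu 1944:Tue✓ 1948:Sun 1952:Fri
Tuesday: 1916, 1944 → 2.

2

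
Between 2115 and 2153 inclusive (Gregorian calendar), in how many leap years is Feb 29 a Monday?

Leap years in 2115–2153: 10 of them.
Feb 29 weekday advances by 5 (mod 7) from one leap year to the next four years later (or differs when a century non-leap intervenes).
Leap-day weekdays: 2116:Sat 2120:Thu 2124:Tue 2128:Sun 2132:Fri 2136:Wed 2140:Mon✓ 2144:Sat 2148:Thu 2152:Tue
Monday: 2140 → 1.

1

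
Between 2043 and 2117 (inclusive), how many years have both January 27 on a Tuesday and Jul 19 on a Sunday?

9

Check each year's weekday for January 27 and Jul 19:
  2043: Tue/Sun ✓  2044: Wed/Tue  2045: Fri/Wed  2046: Sat/Thu  2047: Sun/Fri  2048: Mon/Sun  2049: Wed/Mon  2050: Thu/Tue  2051: Fri/Wed  2052: Sat/Fri  2053: Mon/Sat  2054: Tue/Sun ✓  2055: Wed/Mon  2056: Thu/Wed  …(47 more)…  2104: Sun/Sat  2105: Tue/Sun ✓  2106: Wed/Mon  2107: Thu/Tue  2108: Fri/Thu  2109: Sun/Fri  2110: Mon/Sat  2111: Tue/Sun ✓  2112: Wed/Tue  2113: Fri/Wed  2114: Sat/Thu  2115: Sun/Fri  2116: Mon/Sun  2117: Wed/Mon
Both conditions hold in: 2043, 2054, 2065, 2071, 2082, 2093, 2099, 2105, 2111 — 9.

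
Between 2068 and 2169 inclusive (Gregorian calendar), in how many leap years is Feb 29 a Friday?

Leap years in 2068–2169: 25 of them.
Feb 29 weekday advances by 5 (mod 7) from one leap year to the next four years later (or differs when a century non-leap intervenes).
Leap-day weekdays: 2068:Wed 2072:Mon 2076:Sat 2080:Thu 2084:Tue 2088:Sun 2092:Fri✓ 2096:Wed 2104:Fri✓ 2108:Wed 2112:Mon 2116:Sat 2120:Thu 2124:Tue 2128:Sun 2132:Fri✓ 2136:Wed 2140:Mon 2144:Sat 2148:Thu 2152:Tue 2156:Sun 2160:Fri✓ 2164:Wed 2168:Mon
Friday: 2092, 2104, 2132, 2160 → 4.

4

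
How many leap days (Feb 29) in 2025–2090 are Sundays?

3

Leap years in 2025–2090: 16 of them.
Feb 29 weekday advances by 5 (mod 7) from one leap year to the next four years later (or differs when a century non-leap intervenes).
Leap-day weekdays: 2028:Tue 2032:Sun✓ 2036:Fri 2040:Wed 2044:Mon 2048:Sat 2052:Thu 2056:Tue 2060:Sun✓ 2064:Fri 2068:Wed 2072:Mon 2076:Sat 2080:Thu 2084:Tue 2088:Sun✓
Sunday: 2032, 2060, 2088 → 3.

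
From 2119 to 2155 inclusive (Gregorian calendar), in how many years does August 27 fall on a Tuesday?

6

Track August 27's weekday year by year (advancing +1, or +2 across a Feb 29):
  2119: Sun  2120: Tue (+2) ✓  2121: Wed (+1)  2122: Thu (+1)  2123: Fri (+1)
  2124: Sun (+2)  2125: Mon (+1)  2126: Tue (+1) ✓  2127: Wed (+1)  2128: Fri (+2)
  2129: Sat (+1)  2130: Sun (+1)  2131: Mon (+1)  2132: Wed (+2)  … (9 more years) …
  2142: Mon (+1)  2143: Tue (+1) ✓  2144: Thu (+2)  2145: Fri (+1)  2146: Sat (+1)
  2147: Sun (+1)  2148: Tue (+2) ✓  2149: Wed (+1)  2150: Thu (+1)  2151: Fri (+1)
  2152: Sun (+2)  2153: Mon (+1)  2154: Tue (+1) ✓  2155: Wed (+1)
Tuesday years: 2120, 2126, 2137, 2143, 2148, 2154 — 6 in total.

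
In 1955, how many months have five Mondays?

A month of length L has five Mondays iff its first Monday is on day ≤ L−28 (so day 1–3 in a 31-day month, 1–2 in a 30-day month, day 1 in a leap February).
Checking each month of 1955: Jan starts Sat (31d) ✓; Feb starts Tue (28d); Mar starts Tue (31d); Apr starts Fri (30d); May starts Sun (31d) ✓; Jun starts Wed (30d); Jul starts Fri (31d); Aug starts Mon (31d) ✓; Sep starts Thu (30d); Oct starts Sat (31d) ✓; Nov starts Tue (30d); Dec starts Thu (31d).
Five-Monday months: January, May, August, October → 4.

4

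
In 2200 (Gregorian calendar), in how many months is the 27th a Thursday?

Check the 27th of each month of 2200: Jan 27: Mon, Feb 27: Thu, Mar 27: Thu, Apr 27: Sun, May 27: Tue, Jun 27: Fri, Jul 27: Sun, Aug 27: Wed, Sep 27: Sat, Oct 27: Mon, Nov 27: Thu, Dec 27: Sat.
Thursday occurs in February, March, November — 3 months.

3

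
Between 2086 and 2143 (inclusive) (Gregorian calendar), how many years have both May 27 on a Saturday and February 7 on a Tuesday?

Check each year's weekday for May 27 and February 7:
  2086: Mon/Thu  2087: Tue/Fri  2088: Thu/Sat  2089: Fri/Mon  2090: Sat/Tue ✓  2091: Sun/Wed  2092: Tue/Thu  2093: Wed/Sat  2094: Thu/Sun  2095: Fri/Mon  2096: Sun/Tue  2097: Mon/Thu  2098: Tue/Fri  2099: Wed/Sat  …(30 more)…  2130: Sat/Tue ✓  2131: Sun/Wed  2132: Tue/Thu  2133: Wed/Sat  2134: Thu/Sun  2135: Fri/Mon  2136: Sun/Tue  2137: Mon/Thu  2138: Tue/Fri  2139: Wed/Sat  2140: Fri/Sun  2141: Sat/Tue ✓  2142: Sun/Wed  2143: Mon/Thu
Both conditions hold in: 2090, 2102, 2113, 2119, 2130, 2141 — 6.

6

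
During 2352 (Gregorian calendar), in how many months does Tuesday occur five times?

A month of length L has five Tuesdays iff its first Tuesday is on day ≤ L−28 (so day 1–3 in a 31-day month, 1–2 in a 30-day month, day 1 in a leap February).
Checking each month of 2352: Jan starts Tue (31d) ✓; Feb starts Fri (29d); Mar starts Sat (31d); Apr starts Tue (30d) ✓; May starts Thu (31d); Jun starts Sun (30d); Jul starts Tue (31d) ✓; Aug starts Fri (31d); Sep starts Mon (30d) ✓; Oct starts Wed (31d); Nov starts Sat (30d); Dec starts Mon (31d) ✓.
Five-Tuesday months: January, April, July, September, December → 5.

5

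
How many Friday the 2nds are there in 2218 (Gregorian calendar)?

2

Check the 2nd of each month of 2218: Jan 2: Fri, Feb 2: Mon, Mar 2: Mon, Apr 2: Thu, May 2: Sat, Jun 2: Tue, Jul 2: Thu, Aug 2: Sun, Sep 2: Wed, Oct 2: Fri, Nov 2: Mon, Dec 2: Wed.
Friday occurs in January, October — 2 months.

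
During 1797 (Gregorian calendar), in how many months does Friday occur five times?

4

A month of length L has five Fridays iff its first Friday is on day ≤ L−28 (so day 1–3 in a 31-day month, 1–2 in a 30-day month, day 1 in a leap February).
Checking each month of 1797: Jan starts Sun (31d); Feb starts Wed (28d); Mar starts Wed (31d) ✓; Apr starts Sat (30d); May starts Mon (31d); Jun starts Thu (30d) ✓; Jul starts Sat (31d); Aug starts Tue (31d); Sep starts Fri (30d) ✓; Oct starts Sun (31d); Nov starts Wed (30d); Dec starts Fri (31d) ✓.
Five-Friday months: March, June, September, December → 4.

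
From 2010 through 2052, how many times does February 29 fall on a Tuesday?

Leap years in 2010–2052: 11 of them.
Feb 29 weekday advances by 5 (mod 7) from one leap year to the next four years later (or differs when a century non-leap intervenes).
Leap-day weekdays: 2012:Wed 2016:Mon 2020:Sat 2024:Thu 2028:Tue✓ 2032:Sun 2036:Fri 2040:Wed 2044:Mon 2048:Sat 2052:Thu
Tuesday: 2028 → 1.

1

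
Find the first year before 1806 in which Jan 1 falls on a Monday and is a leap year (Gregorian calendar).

Jan 1 advances by 2 weekdays after a leap year and by 1 after a common year.
1806: Jan 1 is Wednesday.
1805: Tuesday
1804: Sunday (leap)
1803: Saturday
1802: Friday
1801: Thursday
1800: Wednesday
1799: Tuesday
1798: Monday
1797: Sunday
1796: Friday (leap)
1795: Thursday
1794: Wednesday
1793: Tuesday
1792: Sunday (leap)
1791: Saturday
1790: Friday
1789: Thursday
1788: Tuesday (leap)
1787: Monday
1786: Sunday
1785: Saturday
1784: Thursday (leap)
1783: Wednesday
1782: Tuesday
1781: Monday
1780: Saturday (leap)
1779: Friday
1778: Thursday
1777: Wednesday
1776: Monday (leap)
1776 begins on a Monday and is a leap year.

1776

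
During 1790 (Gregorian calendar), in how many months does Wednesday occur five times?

4

A month of length L has five Wednesdays iff its first Wednesday is on day ≤ L−28 (so day 1–3 in a 31-day month, 1–2 in a 30-day month, day 1 in a leap February).
Checking each month of 1790: Jan starts Fri (31d); Feb starts Mon (28d); Mar starts Mon (31d) ✓; Apr starts Thu (30d); May starts Sat (31d); Jun starts Tue (30d) ✓; Jul starts Thu (31d); Aug starts Sun (31d); Sep starts Wed (30d) ✓; Oct starts Fri (31d); Nov starts Mon (30d); Dec starts Wed (31d) ✓.
Five-Wednesday months: March, June, September, December → 4.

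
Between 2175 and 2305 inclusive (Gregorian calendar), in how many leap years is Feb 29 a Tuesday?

Leap years in 2175–2305: 31 of them.
Feb 29 weekday advances by 5 (mod 7) from one leap year to the next four years later (or differs when a century non-leap intervenes).
Leap-day weekdays: 2176:Thu 2180:Tue✓ 2184:Sun 2188:Fri 2192:Wed 2196:Mon 2204:Wed 2208:Mon 2212:Sat 2216:Thu 2220:Tue✓ 2224:Sun 2228:Fri …(5 more)… 2252:Sun 2256:Fri 2260:Wed 2264:Mon 2268:Sat 2272:Thu 2276:Tue✓ 2280:Sun 2284:Fri 2288:Wed 2292:Mon 2296:Sat 2304:Mon
Tuesday: 2180, 2220, 2248, 2276 → 4.

4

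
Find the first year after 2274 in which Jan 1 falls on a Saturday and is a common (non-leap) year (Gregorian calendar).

2281

Jan 1 advances by 2 weekdays after a leap year and by 1 after a common year.
2274: Jan 1 is Thursday.
2275: Friday
2276: Saturday (leap)
2277: Monday
2278: Tuesday
2279: Wednesday
2280: Thursday (leap)
2281: Saturday
2281 begins on a Saturday and is a common year.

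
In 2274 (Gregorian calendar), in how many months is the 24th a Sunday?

Check the 24th of each month of 2274: Jan 24: Sat, Feb 24: Tue, Mar 24: Tue, Apr 24: Fri, May 24: Sun, Jun 24: Wed, Jul 24: Fri, Aug 24: Mon, Sep 24: Thu, Oct 24: Sat, Nov 24: Tue, Dec 24: Thu.
Sunday occurs in May — 1 month.

1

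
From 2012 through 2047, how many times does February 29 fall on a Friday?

1

Leap years in 2012–2047: 9 of them.
Feb 29 weekday advances by 5 (mod 7) from one leap year to the next four years later (or differs when a century non-leap intervenes).
Leap-day weekdays: 2012:Wed 2016:Mon 2020:Sat 2024:Thu 2028:Tue 2032:Sun 2036:Fri✓ 2040:Wed 2044:Mon
Friday: 2036 → 1.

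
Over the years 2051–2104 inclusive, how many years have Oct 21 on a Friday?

7

Track Oct 21's weekday year by year (advancing +1, or +2 across a Feb 29):
  2051: Sat  2052: Mon (+2)  2053: Tue (+1)  2054: Wed (+1)  2055: Thu (+1)
  2056: Sat (+2)  2057: Sun (+1)  2058: Mon (+1)  2059: Tue (+1)  2060: Thu (+2)
  2061: Fri (+1) ✓  2062: Sat (+1)  2063: Sun (+1)  2064: Tue (+2)  … (26 more years) …
  2091: Sun (+1)  2092: Tue (+2)  2093: Wed (+1)  2094: Thu (+1)  2095: Fri (+1) ✓
  2096: Sun (+2)  2097: Mon (+1)  2098: Tue (+1)  2099: Wed (+1)  2100: Thu (+1)
  2101: Fri (+1) ✓  2102: Sat (+1)  2103: Sun (+1)  2104: Tue (+2)
Friday years: 2061, 2067, 2072, 2078, 2089, 2095, 2101 — 7 in total.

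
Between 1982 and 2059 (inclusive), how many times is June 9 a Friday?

11

Track June 9's weekday year by year (advancing +1, or +2 across a Feb 29):
  1982: Wed  1983: Thu (+1)  1984: Sat (+2)  1985: Sun (+1)  1986: Mon (+1)
  1987: Tue (+1)  1988: Thu (+2)  1989: Fri (+1) ✓  1990: Sat (+1)  1991: Sun (+1)
  1992: Tue (+2)  1993: Wed (+1)  1994: Thu (+1)  1995: Fri (+1) ✓  … (50 more years) …
  2046: Sat (+1)  2047: Sun (+1)  2048: Tue (+2)  2049: Wed (+1)  2050: Thu (+1)
  2051: Fri (+1) ✓  2052: Sun (+2)  2053: Mon (+1)  2054: Tue (+1)  2055: Wed (+1)
  2056: Fri (+2) ✓  2057: Sat (+1)  2058: Sun (+1)  2059: Mon (+1)
Friday years: 1989, 1995, 2000, 2006, 2017, 2023, 2028, 2034, 2045, 2051, 2056 — 11 in total.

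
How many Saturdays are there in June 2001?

June 2001 has 30 days and begins on Friday.
The first Saturday is June 2.
Saturdays fall on 2, 9, 16, 23, 30 — that's 5.

5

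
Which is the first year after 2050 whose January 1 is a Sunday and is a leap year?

2068

Jan 1 advances by 2 weekdays after a leap year and by 1 after a common year.
2050: Jan 1 is Saturday.
2051: Sunday
2052: Monday (leap)
2053: Wednesday
2054: Thursday
2055: Friday
2056: Saturday (leap)
2057: Monday
2058: Tuesday
2059: Wednesday
2060: Thursday (leap)
2061: Saturday
2062: Sunday
2063: Monday
2064: Tuesday (leap)
2065: Thursday
2066: Friday
2067: Saturday
2068: Sunday (leap)
2068 begins on a Sunday and is a leap year.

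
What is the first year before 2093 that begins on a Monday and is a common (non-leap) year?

2091

Jan 1 advances by 2 weekdays after a leap year and by 1 after a common year.
2093: Jan 1 is Thursday.
2092: Tuesday (leap)
2091: Monday
2091 begins on a Monday and is a common year.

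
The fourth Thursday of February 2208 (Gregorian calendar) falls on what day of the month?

25

February 1, 2208 is a Monday, so the first Thursday is the 4th.
The fourth Thursday is 4 + 21 = 25.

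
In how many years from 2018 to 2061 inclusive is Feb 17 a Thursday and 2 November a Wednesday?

5

Check each year's weekday for Feb 17 and 2 November:
  2018: Sat/Fri  2019: Sun/Sat  2020: Mon/Mon  2021: Wed/Tue  2022: Thu/Wed ✓  2023: Fri/Thu  2024: Sat/Sat  2025: Mon/Sun  2026: Tue/Mon  2027: Wed/Tue  2028: Thu/Thu  2029: Sat/Fri  2030: Sun/Sat  2031: Mon/Sun  …(16 more)…  2048: Mon/Mon  2049: Wed/Tue  2050: Thu/Wed ✓  2051: Fri/Thu  2052: Sat/Sat  2053: Mon/Sun  2054: Tue/Mon  2055: Wed/Tue  2056: Thu/Thu  2057: Sat/Fri  2058: Sun/Sat  2059: Mon/Sun  2060: Tue/Tue  2061: Thu/Wed ✓
Both conditions hold in: 2022, 2033, 2039, 2050, 2061 — 5.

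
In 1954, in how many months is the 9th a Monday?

Check the 9th of each month of 1954: Jan 9: Sat, Feb 9: Tue, Mar 9: Tue, Apr 9: Fri, May 9: Sun, Jun 9: Wed, Jul 9: Fri, Aug 9: Mon, Sep 9: Thu, Oct 9: Sat, Nov 9: Tue, Dec 9: Thu.
Monday occurs in August — 1 month.

1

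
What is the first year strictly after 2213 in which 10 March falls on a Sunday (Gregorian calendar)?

From one year to the next, a fixed date's weekday advances by 1, or by 2 when a Feb 29 lies between the two dates.
2213: March 10 is Wednesday.
2214: Thursday (+1)
2215: Friday (+1)
2216: Sunday (+2)
10 March falls on a Sunday in 2216.

2216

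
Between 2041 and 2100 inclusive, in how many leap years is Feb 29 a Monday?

2

Leap years in 2041–2100: 14 of them.
Feb 29 weekday advances by 5 (mod 7) from one leap year to the next four years later (or differs when a century non-leap intervenes).
Leap-day weekdays: 2044:Mon✓ 2048:Sat 2052:Thu 2056:Tue 2060:Sun 2064:Fri 2068:Wed 2072:Mon✓ 2076:Sat 2080:Thu 2084:Tue 2088:Sun 2092:Fri 2096:Wed
Monday: 2044, 2072 → 2.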